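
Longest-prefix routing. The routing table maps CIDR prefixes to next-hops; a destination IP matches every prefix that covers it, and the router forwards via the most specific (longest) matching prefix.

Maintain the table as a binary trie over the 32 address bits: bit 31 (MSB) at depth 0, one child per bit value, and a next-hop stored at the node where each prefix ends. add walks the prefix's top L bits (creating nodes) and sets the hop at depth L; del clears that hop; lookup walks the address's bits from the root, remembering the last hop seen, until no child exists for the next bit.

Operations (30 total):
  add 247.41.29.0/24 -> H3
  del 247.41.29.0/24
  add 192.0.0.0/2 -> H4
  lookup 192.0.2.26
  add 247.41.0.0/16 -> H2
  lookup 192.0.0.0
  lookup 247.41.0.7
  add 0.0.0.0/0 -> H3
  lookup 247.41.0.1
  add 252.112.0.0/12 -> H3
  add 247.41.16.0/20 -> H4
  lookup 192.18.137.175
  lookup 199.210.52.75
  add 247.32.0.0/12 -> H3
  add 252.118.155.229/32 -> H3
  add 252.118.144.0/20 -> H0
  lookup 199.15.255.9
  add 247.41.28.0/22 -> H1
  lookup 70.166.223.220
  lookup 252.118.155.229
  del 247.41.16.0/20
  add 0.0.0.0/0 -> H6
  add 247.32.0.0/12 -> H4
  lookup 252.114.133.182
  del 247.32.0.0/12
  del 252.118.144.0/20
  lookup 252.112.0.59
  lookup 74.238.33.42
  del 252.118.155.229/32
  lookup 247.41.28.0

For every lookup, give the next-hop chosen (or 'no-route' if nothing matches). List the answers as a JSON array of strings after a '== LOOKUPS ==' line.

Apply in order:
  add 247.41.29.0/24 -> H3 at depth 24
  del 247.41.29.0/24 (clear depth 24)
  add 192.0.0.0/2 -> H4 at depth 2
  Q 192.0.2.26: descend 11 ; hops seen [H4] ; pick H4
  add 247.41.0.0/16 -> H2 at depth 16
  Q 192.0.0.0: descend 11 ; hops seen [H4] ; pick H4
  Q 247.41.0.7: descend 1111011100101001000 ; hops seen [H4,H2] ; pick H2
  add 0.0.0.0/0 -> H3 at depth 0
  Q 247.41.0.1: descend 1111011100101001000 ; hops seen [H3,H4,H2] ; pick H2
  add 252.112.0.0/12 -> H3 at depth 12
  add 247.41.16.0/20 -> H4 at depth 20
  Q 192.18.137.175: descend 11 ; hops seen [H3,H4] ; pick H4
  Q 199.210.52.75: descend 11 ; hops seen [H3,H4] ; pick H4
  add 247.32.0.0/12 -> H3 at depth 12
  add 252.118.155.229/32 -> H3 at depth 32
  add 252.118.144.0/20 -> H0 at depth 20
  Q 199.15.255.9: descend 11 ; hops seen [H3,H4] ; pick H4
  add 247.41.28.0/22 -> H1 at depth 22
  Q 70.166.223.220: descend ε ; hops seen [H3] ; pick H3
  Q 252.118.155.229: descend 11111100011101101001101111100101 ; hops seen [H3,H4,H3,H0,H3] ; pick H3
  del 247.41.16.0/20 (clear depth 20)
  add 0.0.0.0/0 -> H6 at depth 0
  add 247.32.0.0/12 -> H4 at depth 12
  Q 252.114.133.182: descend 1111110001110 ; hops seen [H6,H4,H3] ; pick H3
  del 247.32.0.0/12 (clear depth 12)
  del 252.118.144.0/20 (clear depth 20)
  Q 252.112.0.59: descend 1111110001110 ; hops seen [H6,H4,H3] ; pick H3
  Q 74.238.33.42: descend ε ; hops seen [H6] ; pick H6
  del 252.118.155.229/32 (clear depth 32)
  Q 247.41.28.0: descend 11110111001010010001110 ; hops seen [H6,H4,H2,H1] ; pick H1

== LOOKUPS ==
["H4","H4","H2","H2","H4","H4","H4","H3","H3","H3","H3","H6","H1"]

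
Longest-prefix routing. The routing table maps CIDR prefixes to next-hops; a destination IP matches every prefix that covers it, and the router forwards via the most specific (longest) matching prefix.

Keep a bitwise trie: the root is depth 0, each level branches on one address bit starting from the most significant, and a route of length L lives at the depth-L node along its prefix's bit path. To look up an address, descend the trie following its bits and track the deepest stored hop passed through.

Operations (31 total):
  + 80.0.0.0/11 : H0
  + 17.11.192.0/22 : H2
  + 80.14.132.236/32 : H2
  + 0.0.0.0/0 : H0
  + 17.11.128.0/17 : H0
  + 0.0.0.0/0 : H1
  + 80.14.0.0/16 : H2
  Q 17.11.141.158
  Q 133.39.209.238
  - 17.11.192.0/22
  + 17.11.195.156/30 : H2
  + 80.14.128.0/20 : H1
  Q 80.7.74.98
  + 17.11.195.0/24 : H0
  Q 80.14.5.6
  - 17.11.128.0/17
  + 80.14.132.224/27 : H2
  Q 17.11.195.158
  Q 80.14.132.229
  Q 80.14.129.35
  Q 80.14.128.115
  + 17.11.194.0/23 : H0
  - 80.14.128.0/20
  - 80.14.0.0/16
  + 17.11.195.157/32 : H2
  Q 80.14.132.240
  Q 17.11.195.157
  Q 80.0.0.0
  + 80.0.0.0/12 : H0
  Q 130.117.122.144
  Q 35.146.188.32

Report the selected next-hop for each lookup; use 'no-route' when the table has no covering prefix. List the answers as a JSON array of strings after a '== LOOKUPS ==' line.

Process each operation:
  add 80.0.0.0/11 -> H0 at depth 11
  add 17.11.192.0/22 -> H2 at depth 22
  add 80.14.132.236/32 -> H2 at depth 32
  add 0.0.0.0/0 -> H0 at depth 0
  add 17.11.128.0/17 -> H0 at depth 17
  add 0.0.0.0/0 -> H1 at depth 0
  add 80.14.0.0/16 -> H2 at depth 16
  Q 17.11.141.158: descend 00010001000010111 ; hops seen [H1,H0] ; pick H0
  Q 133.39.209.238: descend ε ; hops seen [H1] ; pick H1
  del 17.11.192.0/22 (clear depth 22)
  add 17.11.195.156/30 -> H2 at depth 30
  add 80.14.128.0/20 -> H1 at depth 20
  Q 80.7.74.98: descend 010100000000 ; hops seen [H1,H0] ; pick H0
  add 17.11.195.0/24 -> H0 at depth 24
  Q 80.14.5.6: descend 0101000000001110 ; hops seen [H1,H0,H2] ; pick H2
  del 17.11.128.0/17 (clear depth 17)
  add 80.14.132.224/27 -> H2 at depth 27
  Q 17.11.195.158: descend 000100010000101111000011100111 ; hops seen [H1,H0,H2] ; pick H2
  Q 80.14.132.229: descend 0101000000001110100001001110 ; hops seen [H1,H0,H2,H1,H2] ; pick H2
  Q 80.14.129.35: descend 010100000000111010000 ; hops seen [H1,H0,H2,H1] ; pick H1
  Q 80.14.128.115: descend 010100000000111010000 ; hops seen [H1,H0,H2,H1] ; pick H1
  add 17.11.194.0/23 -> H0 at depth 23
  del 80.14.128.0/20 (clear depth 20)
  del 80.14.0.0/16 (clear depth 16)
  add 17.11.195.157/32 -> H2 at depth 32
  Q 80.14.132.240: descend 010100000000111010000100111 ; hops seen [H1,H0,H2] ; pick H2
  Q 17.11.195.157: descend 00010001000010111100001110011101 ; hops seen [H1,H0,H0,H2,H2] ; pick H2
  Q 80.0.0.0: descend 010100000000 ; hops seen [H1,H0] ; pick H0
  add 80.0.0.0/12 -> H0 at depth 12
  Q 130.117.122.144: descend ε ; hops seen [H1] ; pick H1
  Q 35.146.188.32: descend 00 ; hops seen [H1] ; pick H1

== LOOKUPS ==
["H0","H1","H0","H2","H2","H2","H1","H1","H2","H2","H0","H1","H1"]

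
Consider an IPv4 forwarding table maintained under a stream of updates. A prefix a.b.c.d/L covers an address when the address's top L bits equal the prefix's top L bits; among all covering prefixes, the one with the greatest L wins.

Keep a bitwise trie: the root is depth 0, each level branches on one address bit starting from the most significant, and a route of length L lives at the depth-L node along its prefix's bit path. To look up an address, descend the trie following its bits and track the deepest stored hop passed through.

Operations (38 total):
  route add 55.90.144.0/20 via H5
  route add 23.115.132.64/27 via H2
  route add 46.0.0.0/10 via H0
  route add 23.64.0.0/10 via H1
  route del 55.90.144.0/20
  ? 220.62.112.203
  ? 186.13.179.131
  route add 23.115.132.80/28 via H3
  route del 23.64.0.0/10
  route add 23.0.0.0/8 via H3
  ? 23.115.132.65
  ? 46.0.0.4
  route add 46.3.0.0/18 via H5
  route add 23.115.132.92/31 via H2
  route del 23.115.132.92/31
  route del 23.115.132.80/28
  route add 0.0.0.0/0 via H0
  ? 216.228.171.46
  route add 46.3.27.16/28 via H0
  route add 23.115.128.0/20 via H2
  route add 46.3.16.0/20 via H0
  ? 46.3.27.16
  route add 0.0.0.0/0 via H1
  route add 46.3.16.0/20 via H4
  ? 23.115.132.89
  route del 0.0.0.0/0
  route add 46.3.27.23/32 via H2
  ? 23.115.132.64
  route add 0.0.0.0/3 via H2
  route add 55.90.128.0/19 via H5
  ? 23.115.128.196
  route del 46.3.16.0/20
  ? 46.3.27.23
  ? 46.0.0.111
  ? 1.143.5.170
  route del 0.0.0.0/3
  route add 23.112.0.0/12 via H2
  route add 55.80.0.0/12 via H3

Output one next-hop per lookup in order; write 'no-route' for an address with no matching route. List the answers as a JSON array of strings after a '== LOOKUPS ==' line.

Apply in order:
  + 55.90.144.0/20 (H5) depth=20
  + 23.115.132.64/27 (H2) depth=27
  + 46.0.0.0/10 (H0) depth=10
  + 23.64.0.0/10 (H1) depth=10
  - 55.90.144.0/20 clear@20
  lookup 220.62.112.203: bits ε walk d0:- -> no-route
  lookup 186.13.179.131: bits ε walk d0:- -> no-route
  + 23.115.132.80/28 (H3) depth=28
  - 23.64.0.0/10 clear@10
  + 23.0.0.0/8 (H3) depth=8
  lookup 23.115.132.65: bits 000101110111001110000100010 walk d0:-→d1:-→d2:-→d3:-→d4:-→d5:-→d6:-→d7:-→d8:H3→d9:-→d10:-→d11:-→d12:-→d13:-→d14:-→d15:-→d16:-→d17:-→d18:-→d19:-→d20:-→d21:-→d22:-→d23:-→d24:-→d25:-→d26:-→d27:H2 -> H2
  lookup 46.0.0.4: bits 0010111000 walk d0:-→d1:-→d2:-→d3:-→d4:-→d5:-→d6:-→d7:-→d8:-→d9:-→d10:H0 -> H0
  + 46.3.0.0/18 (H5) depth=18
  + 23.115.132.92/31 (H2) depth=31
  - 23.115.132.92/31 clear@31
  - 23.115.132.80/28 clear@28
  + 0.0.0.0/0 (H0) depth=0
  lookup 216.228.171.46: bits ε walk d0:H0 -> H0
  + 46.3.27.16/28 (H0) depth=28
  + 23.115.128.0/20 (H2) depth=20
  + 46.3.16.0/20 (H0) depth=20
  lookup 46.3.27.16: bits 0010111000000011000110110001 walk d0:H0→d1:-→d2:-→d3:-→d4:-→d5:-→d6:-→d7:-→d8:-→d9:-→d10:H0→d11:-→d12:-→d13:-→d14:-→d15:-→d16:-→d17:-→d18:H5→d19:-→d20:H0→d21:-→d22:-→d23:-→d24:-→d25:-→d26:-→d27:-→d28:H0 -> H0
  + 0.0.0.0/0 (H1) depth=0
  + 46.3.16.0/20 (H4) depth=20
  lookup 23.115.132.89: bits 00010111011100111000010001011 walk d0:H1→d1:-→d2:-→d3:-→d4:-→d5:-→d6:-→d7:-→d8:H3→d9:-→d10:-→d11:-→d12:-→d13:-→d14:-→d15:-→d16:-→d17:-→d18:-→d19:-→d20:H2→d21:-→d22:-→d23:-→d24:-→d25:-→d26:-→d27:H2→d28:-→d29:- -> H2
  - 0.0.0.0/0 clear@0
  + 46.3.27.23/32 (H2) depth=32
  lookup 23.115.132.64: bits 000101110111001110000100010 walk d0:-→d1:-→d2:-→d3:-→d4:-→d5:-→d6:-→d7:-→d8:H3→d9:-→d10:-→d11:-→d12:-→d13:-→d14:-→d15:-→d16:-→d17:-→d18:-→d19:-→d20:H2→d21:-→d22:-→d23:-→d24:-→d25:-→d26:-→d27:H2 -> H2
  + 0.0.0.0/3 (H2) depth=3
  + 55.90.128.0/19 (H5) depth=19
  lookup 23.115.128.196: bits 000101110111001110000 walk d0:-→d1:-→d2:-→d3:H2→d4:-→d5:-→d6:-→d7:-→d8:H3→d9:-→d10:-→d11:-→d12:-→d13:-→d14:-→d15:-→d16:-→d17:-→d18:-→d19:-→d20:H2→d21:- -> H2
  - 46.3.16.0/20 clear@20
  lookup 46.3.27.23: bits 00101110000000110001101100010111 walk d0:-→d1:-→d2:-→d3:-→d4:-→d5:-→d6:-→d7:-→d8:-→d9:-→d10:H0→d11:-→d12:-→d13:-→d14:-→d15:-→d16:-→d17:-→d18:H5→d19:-→d20:-→d21:-→d22:-→d23:-→d24:-→d25:-→d26:-→d27:-→d28:H0→d29:-→d30:-→d31:-→d32:H2 -> H2
  lookup 46.0.0.111: bits 00101110000000 walk d0:-→d1:-→d2:-→d3:-→d4:-→d5:-→d6:-→d7:-→d8:-→d9:-→d10:H0→d11:-→d12:-→d13:-→d14:- -> H0
  lookup 1.143.5.170: bits 000 walk d0:-→d1:-→d2:-→d3:H2 -> H2
  - 0.0.0.0/3 clear@3
  + 23.112.0.0/12 (H2) depth=12
  + 55.80.0.0/12 (H3) depth=12

== LOOKUPS ==
["no-route","no-route","H2","H0","H0","H0","H2","H2","H2","H2","H0","H2"]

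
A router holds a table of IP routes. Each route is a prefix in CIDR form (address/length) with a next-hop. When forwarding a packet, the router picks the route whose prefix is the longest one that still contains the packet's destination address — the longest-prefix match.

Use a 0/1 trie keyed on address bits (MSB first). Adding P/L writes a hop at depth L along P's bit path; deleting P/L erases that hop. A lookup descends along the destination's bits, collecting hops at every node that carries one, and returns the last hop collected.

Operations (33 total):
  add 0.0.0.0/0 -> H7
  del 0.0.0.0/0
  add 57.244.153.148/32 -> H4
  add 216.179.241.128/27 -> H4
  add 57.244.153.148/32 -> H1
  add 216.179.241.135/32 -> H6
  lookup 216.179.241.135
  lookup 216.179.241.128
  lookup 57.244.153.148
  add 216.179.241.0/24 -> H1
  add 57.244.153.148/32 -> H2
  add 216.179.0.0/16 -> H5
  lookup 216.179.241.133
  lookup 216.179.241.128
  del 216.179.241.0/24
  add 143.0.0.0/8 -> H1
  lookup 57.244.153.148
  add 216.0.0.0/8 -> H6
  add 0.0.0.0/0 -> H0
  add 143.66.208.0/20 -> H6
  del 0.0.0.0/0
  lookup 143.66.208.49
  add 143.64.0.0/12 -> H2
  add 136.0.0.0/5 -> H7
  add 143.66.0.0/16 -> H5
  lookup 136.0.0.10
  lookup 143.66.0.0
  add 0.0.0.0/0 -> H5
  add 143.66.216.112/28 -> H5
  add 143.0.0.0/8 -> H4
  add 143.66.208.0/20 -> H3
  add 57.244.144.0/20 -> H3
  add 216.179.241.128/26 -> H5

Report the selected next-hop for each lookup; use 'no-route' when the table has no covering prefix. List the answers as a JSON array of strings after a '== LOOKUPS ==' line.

Apply in order:
  + 0.0.0.0/0 (H7) depth=0
  del 0.0.0.0/0 (clear depth 0)
  + 57.244.153.148/32 (H4) depth=32
  + 216.179.241.128/27 (H4) depth=27
  + 57.244.153.148/32 (H1) depth=32
  + 216.179.241.135/32 (H6) depth=32
  Q 216.179.241.135: descend 11011000101100111111000110000111 ; hops seen [H4,H6] ; pick H6
  Q 216.179.241.128: descend 11011000101100111111000110000 ; hops seen [H4] ; pick H4
  Q 57.244.153.148: descend 00111001111101001001100110010100 ; hops seen [H1] ; pick H1
  + 216.179.241.0/24 (H1) depth=24
  + 57.244.153.148/32 (H2) depth=32
  + 216.179.0.0/16 (H5) depth=16
  Q 216.179.241.133: descend 110110001011001111110001100001 ; hops seen [H5,H1,H4] ; pick H4
  Q 216.179.241.128: descend 11011000101100111111000110000 ; hops seen [H5,H1,H4] ; pick H4
  del 216.179.241.0/24 (clear depth 24)
  + 143.0.0.0/8 (H1) depth=8
  Q 57.244.153.148: descend 00111001111101001001100110010100 ; hops seen [H2] ; pick H2
  + 216.0.0.0/8 (H6) depth=8
  + 0.0.0.0/0 (H0) depth=0
  + 143.66.208.0/20 (H6) depth=20
  del 0.0.0.0/0 (clear depth 0)
  Q 143.66.208.49: descend 10001111010000101101 ; hops seen [H1,H6] ; pick H6
  + 143.64.0.0/12 (H2) depth=12
  + 136.0.0.0/5 (H7) depth=5
  + 143.66.0.0/16 (H5) depth=16
  Q 136.0.0.10: descend 10001 ; hops seen [H7] ; pick H7
  Q 143.66.0.0: descend 1000111101000010 ; hops seen [H7,H1,H2,H5] ; pick H5
  + 0.0.0.0/0 (H5) depth=0
  + 143.66.216.112/28 (H5) depth=28
  + 143.0.0.0/8 (H4) depth=8
  + 143.66.208.0/20 (H3) depth=20
  + 57.244.144.0/20 (H3) depth=20
  + 216.179.241.128/26 (H5) depth=26

== LOOKUPS ==
["H6","H4","H1","H4","H4","H2","H6","H7","H5"]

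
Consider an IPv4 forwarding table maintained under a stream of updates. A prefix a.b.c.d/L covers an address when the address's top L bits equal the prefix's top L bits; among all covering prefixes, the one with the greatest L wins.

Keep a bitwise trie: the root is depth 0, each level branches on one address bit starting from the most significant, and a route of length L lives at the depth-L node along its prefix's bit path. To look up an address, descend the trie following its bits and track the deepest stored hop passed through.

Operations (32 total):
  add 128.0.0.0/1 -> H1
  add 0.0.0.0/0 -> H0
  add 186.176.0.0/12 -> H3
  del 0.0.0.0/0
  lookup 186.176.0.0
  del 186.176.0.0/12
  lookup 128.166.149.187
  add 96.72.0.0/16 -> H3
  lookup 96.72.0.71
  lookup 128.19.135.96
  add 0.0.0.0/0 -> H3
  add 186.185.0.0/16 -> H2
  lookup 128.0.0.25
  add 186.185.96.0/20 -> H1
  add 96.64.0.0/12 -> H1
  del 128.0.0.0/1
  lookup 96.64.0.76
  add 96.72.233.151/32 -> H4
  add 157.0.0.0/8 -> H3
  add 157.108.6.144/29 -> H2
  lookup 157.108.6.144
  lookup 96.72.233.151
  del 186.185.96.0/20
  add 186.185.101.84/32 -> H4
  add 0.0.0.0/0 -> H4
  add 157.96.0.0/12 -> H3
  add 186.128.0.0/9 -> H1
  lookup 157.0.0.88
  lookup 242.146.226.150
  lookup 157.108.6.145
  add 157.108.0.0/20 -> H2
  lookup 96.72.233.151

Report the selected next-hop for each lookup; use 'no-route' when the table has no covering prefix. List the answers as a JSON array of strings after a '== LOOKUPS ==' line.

Process each operation:
  add 128.0.0.0/1 -> H1 at depth 1
  add 0.0.0.0/0 -> H0 at depth 0
  add 186.176.0.0/12 -> H3 at depth 12
  del 0.0.0.0/0 (clear depth 0)
  ? 186.176.0.0  path d0:-→d1:H1→d2:-→d3:-→d4:-→d5:-→d6:-→d7:-→d8:-→d9:-→d10:-→d11:-→d12:H3  best=H3
  del 186.176.0.0/12 (clear depth 12)
  ? 128.166.149.187  path d0:-→d1:H1→d2:-  best=H1
  add 96.72.0.0/16 -> H3 at depth 16
  ? 96.72.0.71  path d0:-→d1:-→d2:-→d3:-→d4:-→d5:-→d6:-→d7:-→d8:-→d9:-→d10:-→d11:-→d12:-→d13:-→d14:-→d15:-→d16:H3  best=H3
  ? 128.19.135.96  path d0:-→d1:H1→d2:-  best=H1
  add 0.0.0.0/0 -> H3 at depth 0
  add 186.185.0.0/16 -> H2 at depth 16
  ? 128.0.0.25  path d0:H3→d1:H1→d2:-  best=H1
  add 186.185.96.0/20 -> H1 at depth 20
  add 96.64.0.0/12 -> H1 at depth 12
  del 128.0.0.0/1 (clear depth 1)
  ? 96.64.0.76  path d0:H3→d1:-→d2:-→d3:-→d4:-→d5:-→d6:-→d7:-→d8:-→d9:-→d10:-→d11:-→d12:H1  best=H1
  add 96.72.233.151/32 -> H4 at depth 32
  add 157.0.0.0/8 -> H3 at depth 8
  add 157.108.6.144/29 -> H2 at depth 29
  ? 157.108.6.144  path d0:H3→d1:-→d2:-→d3:-→d4:-→d5:-→d6:-→d7:-→d8:H3→d9:-→d10:-→d11:-→d12:-→d13:-→d14:-→d15:-→d16:-→d17:-→d18:-→d19:-→d20:-→d21:-→d22:-→d23:-→d24:-→d25:-→d26:-→d27:-→d28:-→d29:H2  best=H2
  ? 96.72.233.151  path d0:H3→d1:-→d2:-→d3:-→d4:-→d5:-→d6:-→d7:-→d8:-→d9:-→d10:-→d11:-→d12:H1→d13:-→d14:-→d15:-→d16:H3→d17:-→d18:-→d19:-→d20:-→d21:-→d22:-→d23:-→d24:-→d25:-→d26:-→d27:-→d28:-→d29:-→d30:-→d31:-→d32:H4  best=H4
  del 186.185.96.0/20 (clear depth 20)
  add 186.185.101.84/32 -> H4 at depth 32
  add 0.0.0.0/0 -> H4 at depth 0
  add 157.96.0.0/12 -> H3 at depth 12
  add 186.128.0.0/9 -> H1 at depth 9
  ? 157.0.0.88  path d0:H4→d1:-→d2:-→d3:-→d4:-→d5:-→d6:-→d7:-→d8:H3→d9:-  best=H3
  ? 242.146.226.150  path d0:H4→d1:-  best=H4
  ? 157.108.6.145  path d0:H4→d1:-→d2:-→d3:-→d4:-→d5:-→d6:-→d7:-→d8:H3→d9:-→d10:-→d11:-→d12:H3→d13:-→d14:-→d15:-→d16:-→d17:-→d18:-→d19:-→d20:-→d21:-→d22:-→d23:-→d24:-→d25:-→d26:-→d27:-→d28:-→d29:H2  best=H2
  add 157.108.0.0/20 -> H2 at depth 20
  ? 96.72.233.151  path d0:H4→d1:-→d2:-→d3:-→d4:-→d5:-→d6:-→d7:-→d8:-→d9:-→d10:-→d11:-→d12:H1→d13:-→d14:-→d15:-→d16:H3→d17:-→d18:-→d19:-→d20:-→d21:-→d22:-→d23:-→d24:-→d25:-→d26:-→d27:-→d28:-→d29:-→d30:-→d31:-→d32:H4  best=H4

== LOOKUPS ==
["H3","H1","H3","H1","H1","H1","H2","H4","H3","H4","H2","H4"]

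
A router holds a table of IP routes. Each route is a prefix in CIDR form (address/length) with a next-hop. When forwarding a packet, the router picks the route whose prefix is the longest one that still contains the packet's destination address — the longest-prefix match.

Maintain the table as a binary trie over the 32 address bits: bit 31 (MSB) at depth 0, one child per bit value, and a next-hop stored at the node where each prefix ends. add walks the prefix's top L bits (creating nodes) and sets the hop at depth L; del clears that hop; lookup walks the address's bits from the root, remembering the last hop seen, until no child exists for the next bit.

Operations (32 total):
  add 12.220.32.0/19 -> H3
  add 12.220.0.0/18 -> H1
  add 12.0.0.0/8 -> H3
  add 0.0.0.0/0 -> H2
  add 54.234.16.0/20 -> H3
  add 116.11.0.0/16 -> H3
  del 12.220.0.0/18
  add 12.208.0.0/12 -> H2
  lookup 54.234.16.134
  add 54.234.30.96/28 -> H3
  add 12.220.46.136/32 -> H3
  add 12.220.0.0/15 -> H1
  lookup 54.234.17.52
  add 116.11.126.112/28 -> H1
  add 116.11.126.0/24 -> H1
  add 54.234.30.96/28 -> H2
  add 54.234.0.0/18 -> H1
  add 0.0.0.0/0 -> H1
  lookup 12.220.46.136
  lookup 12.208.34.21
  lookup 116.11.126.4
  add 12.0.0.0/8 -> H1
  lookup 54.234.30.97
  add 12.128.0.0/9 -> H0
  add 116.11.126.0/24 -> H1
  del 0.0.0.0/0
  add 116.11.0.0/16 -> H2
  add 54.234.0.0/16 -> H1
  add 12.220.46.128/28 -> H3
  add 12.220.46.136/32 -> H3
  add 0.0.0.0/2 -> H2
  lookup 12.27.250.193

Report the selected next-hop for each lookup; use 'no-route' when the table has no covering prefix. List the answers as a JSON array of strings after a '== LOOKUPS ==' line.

Process each operation:
  add 12.220.32.0/19 -> H3 at depth 19
  add 12.220.0.0/18 -> H1 at depth 18
  add 12.0.0.0/8 -> H3 at depth 8
  add 0.0.0.0/0 -> H2 at depth 0
  add 54.234.16.0/20 -> H3 at depth 20
  add 116.11.0.0/16 -> H3 at depth 16
  - 12.220.0.0/18 clear@18
  add 12.208.0.0/12 -> H2 at depth 12
  Q 54.234.16.134: descend 00110110111010100001 ; hops seen [H2,H3] ; pick H3
  add 54.234.30.96/28 -> H3 at depth 28
  add 12.220.46.136/32 -> H3 at depth 32
  add 12.220.0.0/15 -> H1 at depth 15
  Q 54.234.17.52: descend 00110110111010100001 ; hops seen [H2,H3] ; pick H3
  add 116.11.126.112/28 -> H1 at depth 28
  add 116.11.126.0/24 -> H1 at depth 24
  add 54.234.30.96/28 -> H2 at depth 28
  add 54.234.0.0/18 -> H1 at depth 18
  add 0.0.0.0/0 -> H1 at depth 0
  Q 12.220.46.136: descend 00001100110111000010111010001000 ; hops seen [H1,H3,H2,H1,H3,H3] ; pick H3
  Q 12.208.34.21: descend 000011001101 ; hops seen [H1,H3,H2] ; pick H2
  Q 116.11.126.4: descend 0111010000001011011111100 ; hops seen [H1,H3,H1] ; pick H1
  add 12.0.0.0/8 -> H1 at depth 8
  Q 54.234.30.97: descend 0011011011101010000111100110 ; hops seen [H1,H1,H3,H2] ; pick H2
  add 12.128.0.0/9 -> H0 at depth 9
  add 116.11.126.0/24 -> H1 at depth 24
  - 0.0.0.0/0 clear@0
  add 116.11.0.0/16 -> H2 at depth 16
  add 54.234.0.0/16 -> H1 at depth 16
  add 12.220.46.128/28 -> H3 at depth 28
  add 12.220.46.136/32 -> H3 at depth 32
  add 0.0.0.0/2 -> H2 at depth 2
  Q 12.27.250.193: descend 00001100 ; hops seen [H2,H1] ; pick H1

== LOOKUPS ==
["H3","H3","H3","H2","H1","H2","H1"]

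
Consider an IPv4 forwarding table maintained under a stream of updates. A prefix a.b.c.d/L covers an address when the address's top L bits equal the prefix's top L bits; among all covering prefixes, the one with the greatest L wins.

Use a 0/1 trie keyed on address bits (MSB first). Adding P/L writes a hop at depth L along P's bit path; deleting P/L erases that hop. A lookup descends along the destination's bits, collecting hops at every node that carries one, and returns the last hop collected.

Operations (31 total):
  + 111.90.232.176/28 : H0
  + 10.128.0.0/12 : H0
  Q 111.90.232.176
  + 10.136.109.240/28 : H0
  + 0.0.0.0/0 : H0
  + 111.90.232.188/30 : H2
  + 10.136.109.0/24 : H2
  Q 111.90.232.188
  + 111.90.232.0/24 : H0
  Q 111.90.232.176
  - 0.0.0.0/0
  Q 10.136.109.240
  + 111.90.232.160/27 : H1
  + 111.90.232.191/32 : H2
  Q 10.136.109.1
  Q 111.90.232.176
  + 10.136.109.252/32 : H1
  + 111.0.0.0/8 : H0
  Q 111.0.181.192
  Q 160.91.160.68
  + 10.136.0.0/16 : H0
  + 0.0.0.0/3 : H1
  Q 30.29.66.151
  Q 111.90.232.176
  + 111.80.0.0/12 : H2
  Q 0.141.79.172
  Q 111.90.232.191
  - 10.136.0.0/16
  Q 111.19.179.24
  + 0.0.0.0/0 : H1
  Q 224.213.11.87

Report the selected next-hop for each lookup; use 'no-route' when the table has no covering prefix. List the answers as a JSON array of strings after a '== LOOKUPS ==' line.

Trace:
  + 111.90.232.176/28 (H0) depth=28
  + 10.128.0.0/12 (H0) depth=12
  lookup 111.90.232.176: bits 0110111101011010111010001011 walk d0:-→d1:-→d2:-→d3:-→d4:-→d5:-→d6:-→d7:-→d8:-→d9:-→d10:-→d11:-→d12:-→d13:-→d14:-→d15:-→d16:-→d17:-→d18:-→d19:-→d20:-→d21:-→d22:-→d23:-→d24:-→d25:-→d26:-→d27:-→d28:H0 -> H0
  + 10.136.109.240/28 (H0) depth=28
  + 0.0.0.0/0 (H0) depth=0
  + 111.90.232.188/30 (H2) depth=30
  + 10.136.109.0/24 (H2) depth=24
  lookup 111.90.232.188: bits 011011110101101011101000101111 walk d0:H0→d1:-→d2:-→d3:-→d4:-→d5:-→d6:-→d7:-→d8:-→d9:-→d10:-→d11:-→d12:-→d13:-→d14:-→d15:-→d16:-→d17:-→d18:-→d19:-→d20:-→d21:-→d22:-→d23:-→d24:-→d25:-→d26:-→d27:-→d28:H0→d29:-→d30:H2 -> H2
  + 111.90.232.0/24 (H0) depth=24
  lookup 111.90.232.176: bits 0110111101011010111010001011 walk d0:H0→d1:-→d2:-→d3:-→d4:-→d5:-→d6:-→d7:-→d8:-→d9:-→d10:-→d11:-→d12:-→d13:-→d14:-→d15:-→d16:-→d17:-→d18:-→d19:-→d20:-→d21:-→d22:-→d23:-→d24:H0→d25:-→d26:-→d27:-→d28:H0 -> H0
  del 0.0.0.0/0 (clear depth 0)
  lookup 10.136.109.240: bits 0000101010001000011011011111 walk d0:-→d1:-→d2:-→d3:-→d4:-→d5:-→d6:-→d7:-→d8:-→d9:-→d10:-→d11:-→d12:H0→d13:-→d14:-→d15:-→d16:-→d17:-→d18:-→d19:-→d20:-→d21:-→d22:-→d23:-→d24:H2→d25:-→d26:-→d27:-→d28:H0 -> H0
  + 111.90.232.160/27 (H1) depth=27
  + 111.90.232.191/32 (H2) depth=32
  lookup 10.136.109.1: bits 000010101000100001101101 walk d0:-→d1:-→d2:-→d3:-→d4:-→d5:-→d6:-→d7:-→d8:-→d9:-→d10:-→d11:-→d12:H0→d13:-→d14:-→d15:-→d16:-→d17:-→d18:-→d19:-→d20:-→d21:-→d22:-→d23:-→d24:H2 -> H2
  lookup 111.90.232.176: bits 0110111101011010111010001011 walk d0:-→d1:-→d2:-→d3:-→d4:-→d5:-→d6:-→d7:-→d8:-→d9:-→d10:-→d11:-→d12:-→d13:-→d14:-→d15:-→d16:-→d17:-→d18:-→d19:-→d20:-→d21:-→d22:-→d23:-→d24:H0→d25:-→d26:-→d27:H1→d28:H0 -> H0
  + 10.136.109.252/32 (H1) depth=32
  + 111.0.0.0/8 (H0) depth=8
  lookup 111.0.181.192: bits 011011110 walk d0:-→d1:-→d2:-→d3:-→d4:-→d5:-→d6:-→d7:-→d8:H0→d9:- -> H0
  lookup 160.91.160.68: bits ε walk d0:- -> no-route
  + 10.136.0.0/16 (H0) depth=16
  + 0.0.0.0/3 (H1) depth=3
  lookup 30.29.66.151: bits 000 walk d0:-→d1:-→d2:-→d3:H1 -> H1
  lookup 111.90.232.176: bits 0110111101011010111010001011 walk d0:-→d1:-→d2:-→d3:-→d4:-→d5:-→d6:-→d7:-→d8:H0→d9:-→d10:-→d11:-→d12:-→d13:-→d14:-→d15:-→d16:-→d17:-→d18:-→d19:-→d20:-→d21:-→d22:-→d23:-→d24:H0→d25:-→d26:-→d27:H1→d28:H0 -> H0
  + 111.80.0.0/12 (H2) depth=12
  lookup 0.141.79.172: bits 0000 walk d0:-→d1:-→d2:-→d3:H1→d4:- -> H1
  lookup 111.90.232.191: bits 01101111010110101110100010111111 walk d0:-→d1:-→d2:-→d3:-→d4:-→d5:-→d6:-→d7:-→d8:H0→d9:-→d10:-→d11:-→d12:H2→d13:-→d14:-→d15:-→d16:-→d17:-→d18:-→d19:-→d20:-→d21:-→d22:-→d23:-→d24:H0→d25:-→d26:-→d27:H1→d28:H0→d29:-→d30:H2→d31:-→d32:H2 -> H2
  del 10.136.0.0/16 (clear depth 16)
  lookup 111.19.179.24: bits 011011110 walk d0:-→d1:-→d2:-→d3:-→d4:-→d5:-→d6:-→d7:-→d8:H0→d9:- -> H0
  + 0.0.0.0/0 (H1) depth=0
  lookup 224.213.11.87: bits ε walk d0:H1 -> H1

== LOOKUPS ==
["H0","H2","H0","H0","H2","H0","H0","no-route","H1","H0","H1","H2","H0","H1"]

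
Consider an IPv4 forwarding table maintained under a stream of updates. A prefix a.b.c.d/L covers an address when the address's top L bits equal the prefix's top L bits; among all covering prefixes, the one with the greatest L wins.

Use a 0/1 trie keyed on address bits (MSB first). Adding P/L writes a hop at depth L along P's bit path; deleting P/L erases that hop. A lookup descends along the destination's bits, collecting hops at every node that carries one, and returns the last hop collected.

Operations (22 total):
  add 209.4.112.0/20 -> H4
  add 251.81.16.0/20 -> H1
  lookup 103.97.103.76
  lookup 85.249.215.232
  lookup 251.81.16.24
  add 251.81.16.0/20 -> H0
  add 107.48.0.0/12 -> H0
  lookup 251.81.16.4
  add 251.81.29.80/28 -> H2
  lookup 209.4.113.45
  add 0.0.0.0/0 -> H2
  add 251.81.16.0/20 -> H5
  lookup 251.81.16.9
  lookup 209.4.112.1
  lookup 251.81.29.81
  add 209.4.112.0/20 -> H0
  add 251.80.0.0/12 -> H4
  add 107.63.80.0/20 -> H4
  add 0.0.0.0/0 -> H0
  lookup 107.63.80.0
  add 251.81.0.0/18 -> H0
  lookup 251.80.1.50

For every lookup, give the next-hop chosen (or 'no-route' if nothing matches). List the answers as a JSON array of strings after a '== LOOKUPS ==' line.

Apply in order:
  add 209.4.112.0/20 -> H4 at depth 20
  add 251.81.16.0/20 -> H1 at depth 20
  Q 103.97.103.76: descend ε ; hops seen [∅] ; pick no-route
  Q 85.249.215.232: descend ε ; hops seen [∅] ; pick no-route
  Q 251.81.16.24: descend 11111011010100010001 ; hops seen [H1] ; pick H1
  add 251.81.16.0/20 -> H0 at depth 20
  add 107.48.0.0/12 -> H0 at depth 12
  Q 251.81.16.4: descend 11111011010100010001 ; hops seen [H0] ; pick H0
  add 251.81.29.80/28 -> H2 at depth 28
  Q 209.4.113.45: descend 11010001000001000111 ; hops seen [H4] ; pick H4
  add 0.0.0.0/0 -> H2 at depth 0
  add 251.81.16.0/20 -> H5 at depth 20
  Q 251.81.16.9: descend 11111011010100010001 ; hops seen [H2,H5] ; pick H5
  Q 209.4.112.1: descend 11010001000001000111 ; hops seen [H2,H4] ; pick H4
  Q 251.81.29.81: descend 1111101101010001000111010101 ; hops seen [H2,H5,H2] ; pick H2
  add 209.4.112.0/20 -> H0 at depth 20
  add 251.80.0.0/12 -> H4 at depth 12
  add 107.63.80.0/20 -> H4 at depth 20
  add 0.0.0.0/0 -> H0 at depth 0
  Q 107.63.80.0: descend 01101011001111110101 ; hops seen [H0,H0,H4] ; pick H4
  add 251.81.0.0/18 -> H0 at depth 18
  Q 251.80.1.50: descend 111110110101000 ; hops seen [H0,H4] ; pick H4

== LOOKUPS ==
["no-route","no-route","H1","H0","H4","H5","H4","H2","H4","H4"]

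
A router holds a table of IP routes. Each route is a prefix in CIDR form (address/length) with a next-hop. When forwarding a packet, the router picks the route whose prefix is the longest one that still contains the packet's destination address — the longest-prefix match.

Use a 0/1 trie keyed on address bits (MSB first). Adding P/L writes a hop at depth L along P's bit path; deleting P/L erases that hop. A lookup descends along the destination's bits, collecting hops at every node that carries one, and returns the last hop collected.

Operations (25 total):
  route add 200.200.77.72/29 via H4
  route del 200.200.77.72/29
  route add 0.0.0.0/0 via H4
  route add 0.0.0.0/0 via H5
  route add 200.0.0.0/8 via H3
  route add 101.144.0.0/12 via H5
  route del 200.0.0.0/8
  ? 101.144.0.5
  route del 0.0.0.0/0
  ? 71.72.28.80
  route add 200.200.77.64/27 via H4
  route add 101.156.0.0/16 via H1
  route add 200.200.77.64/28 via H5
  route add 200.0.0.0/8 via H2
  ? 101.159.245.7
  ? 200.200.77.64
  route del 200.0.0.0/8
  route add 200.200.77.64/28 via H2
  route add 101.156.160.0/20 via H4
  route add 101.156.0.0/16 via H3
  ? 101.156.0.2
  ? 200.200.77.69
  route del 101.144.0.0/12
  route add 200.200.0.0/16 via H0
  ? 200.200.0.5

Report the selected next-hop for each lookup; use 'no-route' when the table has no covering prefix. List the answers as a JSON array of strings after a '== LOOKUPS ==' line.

Trace:
  add 200.200.77.72/29 -> H4 at depth 29
  del 200.200.77.72/29 (clear depth 29)
  add 0.0.0.0/0 -> H4 at depth 0
  add 0.0.0.0/0 -> H5 at depth 0
  add 200.0.0.0/8 -> H3 at depth 8
  add 101.144.0.0/12 -> H5 at depth 12
  del 200.0.0.0/8 (clear depth 8)
  lookup 101.144.0.5: bits 011001011001 walk d0:H5→d1:-→d2:-→d3:-→d4:-→d5:-→d6:-→d7:-→d8:-→d9:-→d10:-→d11:-→d12:H5 -> H5
  del 0.0.0.0/0 (clear depth 0)
  lookup 71.72.28.80: bits 01 walk d0:-→d1:-→d2:- -> no-route
  add 200.200.77.64/27 -> H4 at depth 27
  add 101.156.0.0/16 -> H1 at depth 16
  add 200.200.77.64/28 -> H5 at depth 28
  add 200.0.0.0/8 -> H2 at depth 8
  lookup 101.159.245.7: bits 01100101100111 walk d0:-→d1:-→d2:-→d3:-→d4:-→d5:-→d6:-→d7:-→d8:-→d9:-→d10:-→d11:-→d12:H5→d13:-→d14:- -> H5
  lookup 200.200.77.64: bits 1100100011001000010011010100 walk d0:-→d1:-→d2:-→d3:-→d4:-→d5:-→d6:-→d7:-→d8:H2→d9:-→d10:-→d11:-→d12:-→d13:-→d14:-→d15:-→d16:-→d17:-→d18:-→d19:-→d20:-→d21:-→d22:-→d23:-→d24:-→d25:-→d26:-→d27:H4→d28:H5 -> H5
  del 200.0.0.0/8 (clear depth 8)
  add 200.200.77.64/28 -> H2 at depth 28
  add 101.156.160.0/20 -> H4 at depth 20
  add 101.156.0.0/16 -> H3 at depth 16
  lookup 101.156.0.2: bits 0110010110011100 walk d0:-→d1:-→d2:-→d3:-→d4:-→d5:-→d6:-→d7:-→d8:-→d9:-→d10:-→d11:-→d12:H5→d13:-→d14:-→d15:-→d16:H3 -> H3
  lookup 200.200.77.69: bits 1100100011001000010011010100 walk d0:-→d1:-→d2:-→d3:-→d4:-→d5:-→d6:-→d7:-→d8:-→d9:-→d10:-→d11:-→d12:-→d13:-→d14:-→d15:-→d16:-→d17:-→d18:-→d19:-→d20:-→d21:-→d22:-→d23:-→d24:-→d25:-→d26:-→d27:H4→d28:H2 -> H2
  del 101.144.0.0/12 (clear depth 12)
  add 200.200.0.0/16 -> H0 at depth 16
  lookup 200.200.0.5: bits 11001000110010000 walk d0:-→d1:-→d2:-→d3:-→d4:-→d5:-→d6:-→d7:-→d8:-→d9:-→d10:-→d11:-→d12:-→d13:-→d14:-→d15:-→d16:H0→d17:- -> H0

== LOOKUPS ==
["H5","no-route","H5","H5","H3","H2","H0"]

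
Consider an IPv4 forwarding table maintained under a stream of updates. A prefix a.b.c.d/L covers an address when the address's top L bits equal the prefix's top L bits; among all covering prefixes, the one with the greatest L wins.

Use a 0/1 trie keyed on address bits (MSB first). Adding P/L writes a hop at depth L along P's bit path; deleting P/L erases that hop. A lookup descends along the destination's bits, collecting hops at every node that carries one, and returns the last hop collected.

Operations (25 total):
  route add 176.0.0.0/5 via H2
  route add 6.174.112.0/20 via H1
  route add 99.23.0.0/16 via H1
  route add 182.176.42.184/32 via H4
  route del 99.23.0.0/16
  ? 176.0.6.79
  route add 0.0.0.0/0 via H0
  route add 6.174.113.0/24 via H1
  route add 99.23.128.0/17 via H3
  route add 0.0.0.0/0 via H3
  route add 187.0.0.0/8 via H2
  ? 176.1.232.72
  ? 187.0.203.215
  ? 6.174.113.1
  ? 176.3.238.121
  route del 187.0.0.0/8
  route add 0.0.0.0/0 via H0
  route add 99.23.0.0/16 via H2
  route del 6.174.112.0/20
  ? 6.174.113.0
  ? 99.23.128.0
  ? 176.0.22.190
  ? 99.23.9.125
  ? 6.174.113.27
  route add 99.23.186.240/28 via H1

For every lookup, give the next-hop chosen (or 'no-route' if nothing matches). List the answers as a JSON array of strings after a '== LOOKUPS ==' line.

Process each operation:
  add 176.0.0.0/5 -> H2 at depth 5
  add 6.174.112.0/20 -> H1 at depth 20
  add 99.23.0.0/16 -> H1 at depth 16
  add 182.176.42.184/32 -> H4 at depth 32
  - 99.23.0.0/16 clear@16
  Q 176.0.6.79: descend 10110 ; hops seen [H2] ; pick H2
  add 0.0.0.0/0 -> H0 at depth 0
  add 6.174.113.0/24 -> H1 at depth 24
  add 99.23.128.0/17 -> H3 at depth 17
  add 0.0.0.0/0 -> H3 at depth 0
  add 187.0.0.0/8 -> H2 at depth 8
  Q 176.1.232.72: descend 10110 ; hops seen [H3,H2] ; pick H2
  Q 187.0.203.215: descend 10111011 ; hops seen [H3,H2] ; pick H2
  Q 6.174.113.1: descend 000001101010111001110001 ; hops seen [H3,H1,H1] ; pick H1
  Q 176.3.238.121: descend 10110 ; hops seen [H3,H2] ; pick H2
  - 187.0.0.0/8 clear@8
  add 0.0.0.0/0 -> H0 at depth 0
  add 99.23.0.0/16 -> H2 at depth 16
  - 6.174.112.0/20 clear@20
  Q 6.174.113.0: descend 000001101010111001110001 ; hops seen [H0,H1] ; pick H1
  Q 99.23.128.0: descend 01100011000101111 ; hops seen [H0,H2,H3] ; pick H3
  Q 176.0.22.190: descend 10110 ; hops seen [H0,H2] ; pick H2
  Q 99.23.9.125: descend 0110001100010111 ; hops seen [H0,H2] ; pick H2
  Q 6.174.113.27: descend 000001101010111001110001 ; hops seen [H0,H1] ; pick H1
  add 99.23.186.240/28 -> H1 at depth 28

== LOOKUPS ==
["H2","H2","H2","H1","H2","H1","H3","H2","H2","H1"]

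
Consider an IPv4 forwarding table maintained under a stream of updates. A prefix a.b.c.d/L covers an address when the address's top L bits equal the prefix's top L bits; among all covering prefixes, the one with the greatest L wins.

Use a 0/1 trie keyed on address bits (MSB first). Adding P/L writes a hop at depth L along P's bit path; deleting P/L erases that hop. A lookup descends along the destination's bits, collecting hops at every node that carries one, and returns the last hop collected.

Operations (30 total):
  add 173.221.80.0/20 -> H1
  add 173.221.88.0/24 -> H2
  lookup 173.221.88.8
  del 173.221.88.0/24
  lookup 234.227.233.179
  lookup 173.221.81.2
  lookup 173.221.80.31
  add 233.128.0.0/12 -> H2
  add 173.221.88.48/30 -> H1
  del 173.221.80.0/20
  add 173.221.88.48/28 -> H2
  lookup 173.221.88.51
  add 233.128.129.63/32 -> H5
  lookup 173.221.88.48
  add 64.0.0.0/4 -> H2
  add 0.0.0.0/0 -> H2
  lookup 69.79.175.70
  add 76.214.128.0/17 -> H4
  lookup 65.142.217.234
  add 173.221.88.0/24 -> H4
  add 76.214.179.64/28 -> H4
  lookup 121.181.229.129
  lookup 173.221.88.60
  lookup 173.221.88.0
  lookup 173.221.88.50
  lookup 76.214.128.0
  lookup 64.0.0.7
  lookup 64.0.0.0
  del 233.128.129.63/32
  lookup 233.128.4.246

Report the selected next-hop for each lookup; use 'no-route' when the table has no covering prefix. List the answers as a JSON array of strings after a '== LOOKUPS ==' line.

Apply in order:
  add 173.221.80.0/20 -> H1 at depth 20
  add 173.221.88.0/24 -> H2 at depth 24
  Q 173.221.88.8: descend 101011011101110101011000 ; hops seen [H1,H2] ; pick H2
  del 173.221.88.0/24 (clear depth 24)
  Q 234.227.233.179: descend 1 ; hops seen [∅] ; pick no-route
  Q 173.221.81.2: descend 10101101110111010101 ; hops seen [H1] ; pick H1
  Q 173.221.80.31: descend 10101101110111010101 ; hops seen [H1] ; pick H1
  add 233.128.0.0/12 -> H2 at depth 12
  add 173.221.88.48/30 -> H1 at depth 30
  del 173.221.80.0/20 (clear depth 20)
  add 173.221.88.48/28 -> H2 at depth 28
  Q 173.221.88.51: descend 101011011101110101011000001100 ; hops seen [H2,H1] ; pick H1
  add 233.128.129.63/32 -> H5 at depth 32
  Q 173.221.88.48: descend 101011011101110101011000001100 ; hops seen [H2,H1] ; pick H1
  add 64.0.0.0/4 -> H2 at depth 4
  add 0.0.0.0/0 -> H2 at depth 0
  Q 69.79.175.70: descend 0100 ; hops seen [H2,H2] ; pick H2
  add 76.214.128.0/17 -> H4 at depth 17
  Q 65.142.217.234: descend 0100 ; hops seen [H2,H2] ; pick H2
  add 173.221.88.0/24 -> H4 at depth 24
  add 76.214.179.64/28 -> H4 at depth 28
  Q 121.181.229.129: descend 01 ; hops seen [H2] ; pick H2
  Q 173.221.88.60: descend 1010110111011101010110000011 ; hops seen [H2,H4,H2] ; pick H2
  Q 173.221.88.0: descend 10101101110111010101100000 ; hops seen [H2,H4] ; pick H4
  Q 173.221.88.50: descend 101011011101110101011000001100 ; hops seen [H2,H4,H2,H1] ; pick H1
  Q 76.214.128.0: descend 010011001101011010 ; hops seen [H2,H2,H4] ; pick H4
  Q 64.0.0.7: descend 0100 ; hops seen [H2,H2] ; pick H2
  Q 64.0.0.0: descend 0100 ; hops seen [H2,H2] ; pick H2
  del 233.128.129.63/32 (clear depth 32)
  Q 233.128.4.246: descend 1110100110000000 ; hops seen [H2,H2] ; pick H2

== LOOKUPS ==
["H2","no-route","H1","H1","H1","H1","H2","H2","H2","H2","H4","H1","H4","H2","H2","H2"]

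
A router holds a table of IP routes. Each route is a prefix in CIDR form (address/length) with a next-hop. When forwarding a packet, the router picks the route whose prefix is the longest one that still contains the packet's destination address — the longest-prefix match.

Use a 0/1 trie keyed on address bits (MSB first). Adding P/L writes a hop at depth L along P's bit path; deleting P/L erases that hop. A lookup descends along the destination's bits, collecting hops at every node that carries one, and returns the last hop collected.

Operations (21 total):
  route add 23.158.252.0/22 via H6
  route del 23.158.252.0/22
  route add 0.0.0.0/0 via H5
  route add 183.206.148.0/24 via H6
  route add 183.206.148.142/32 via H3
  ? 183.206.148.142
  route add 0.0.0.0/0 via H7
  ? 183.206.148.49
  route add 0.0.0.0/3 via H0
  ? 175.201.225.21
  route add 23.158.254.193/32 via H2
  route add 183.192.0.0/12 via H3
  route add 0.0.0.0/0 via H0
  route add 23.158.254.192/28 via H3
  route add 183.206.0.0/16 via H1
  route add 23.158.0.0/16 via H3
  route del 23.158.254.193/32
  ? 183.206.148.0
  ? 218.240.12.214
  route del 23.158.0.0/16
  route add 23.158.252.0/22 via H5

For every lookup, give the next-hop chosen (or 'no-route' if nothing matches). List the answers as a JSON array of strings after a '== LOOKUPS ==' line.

Trace:
  add 23.158.252.0/22 -> H6 at depth 22
  - 23.158.252.0/22 clear@22
  add 0.0.0.0/0 -> H5 at depth 0
  add 183.206.148.0/24 -> H6 at depth 24
  add 183.206.148.142/32 -> H3 at depth 32
  Q 183.206.148.142: descend 10110111110011101001010010001110 ; hops seen [H5,H6,H3] ; pick H3
  add 0.0.0.0/0 -> H7 at depth 0
  Q 183.206.148.49: descend 101101111100111010010100 ; hops seen [H7,H6] ; pick H6
  add 0.0.0.0/3 -> H0 at depth 3
  Q 175.201.225.21: descend 101 ; hops seen [H7] ; pick H7
  add 23.158.254.193/32 -> H2 at depth 32
  add 183.192.0.0/12 -> H3 at depth 12
  add 0.0.0.0/0 -> H0 at depth 0
  add 23.158.254.192/28 -> H3 at depth 28
  add 183.206.0.0/16 -> H1 at depth 16
  add 23.158.0.0/16 -> H3 at depth 16
  - 23.158.254.193/32 clear@32
  Q 183.206.148.0: descend 101101111100111010010100 ; hops seen [H0,H3,H1,H6] ; pick H6
  Q 218.240.12.214: descend 1 ; hops seen [H0] ; pick H0
  - 23.158.0.0/16 clear@16
  add 23.158.252.0/22 -> H5 at depth 22

== LOOKUPS ==
["H3","H6","H7","H6","H0"]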